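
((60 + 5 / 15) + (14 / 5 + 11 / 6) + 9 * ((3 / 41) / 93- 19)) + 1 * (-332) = -16701941 / 38130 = -438.03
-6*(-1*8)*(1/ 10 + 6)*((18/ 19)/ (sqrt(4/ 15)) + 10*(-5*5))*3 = -219600 + 39528*sqrt(15)/ 95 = -217988.51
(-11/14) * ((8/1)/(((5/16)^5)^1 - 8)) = 0.79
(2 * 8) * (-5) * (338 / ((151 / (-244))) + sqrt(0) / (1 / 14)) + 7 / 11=72576417 / 1661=43694.41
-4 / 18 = -2 / 9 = -0.22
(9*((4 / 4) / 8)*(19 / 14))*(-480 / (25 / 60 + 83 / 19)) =-1169640 / 7637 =-153.15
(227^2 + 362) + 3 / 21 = 363238 / 7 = 51891.14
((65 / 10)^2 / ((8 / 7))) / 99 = 1183 / 3168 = 0.37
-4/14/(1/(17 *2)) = -68/7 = -9.71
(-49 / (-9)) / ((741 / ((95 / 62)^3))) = 2211125 / 83653128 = 0.03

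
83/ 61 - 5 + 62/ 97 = -17752/ 5917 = -3.00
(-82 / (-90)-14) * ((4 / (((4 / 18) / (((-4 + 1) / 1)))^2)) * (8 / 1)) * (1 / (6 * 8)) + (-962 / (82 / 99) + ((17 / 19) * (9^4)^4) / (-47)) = -12915550717304825979 / 366130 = -35275860260849.50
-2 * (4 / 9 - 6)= 100 / 9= 11.11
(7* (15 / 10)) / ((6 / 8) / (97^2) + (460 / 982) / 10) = 194032398 / 867101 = 223.77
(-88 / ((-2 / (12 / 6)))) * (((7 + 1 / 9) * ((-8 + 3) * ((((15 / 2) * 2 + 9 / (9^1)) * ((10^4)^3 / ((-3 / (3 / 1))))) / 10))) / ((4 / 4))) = 45056000000000000 / 9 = 5006222222222222.22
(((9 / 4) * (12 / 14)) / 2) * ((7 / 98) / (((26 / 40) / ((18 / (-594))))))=-45 / 14014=-0.00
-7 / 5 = -1.40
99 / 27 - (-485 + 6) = 1448 / 3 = 482.67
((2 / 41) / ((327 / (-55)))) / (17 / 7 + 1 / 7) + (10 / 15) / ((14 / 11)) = 439736 / 844641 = 0.52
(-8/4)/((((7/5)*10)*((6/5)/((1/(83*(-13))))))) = 5/45318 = 0.00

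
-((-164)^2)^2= -723394816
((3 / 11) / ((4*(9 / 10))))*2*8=40 / 33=1.21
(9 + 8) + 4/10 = 87/5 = 17.40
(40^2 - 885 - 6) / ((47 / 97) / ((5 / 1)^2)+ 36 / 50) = 1719325 / 1793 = 958.91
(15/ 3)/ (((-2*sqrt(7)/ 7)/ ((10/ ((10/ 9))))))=-59.53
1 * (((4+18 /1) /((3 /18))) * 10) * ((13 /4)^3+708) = 7838985 /8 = 979873.12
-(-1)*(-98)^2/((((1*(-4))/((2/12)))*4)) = -2401/24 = -100.04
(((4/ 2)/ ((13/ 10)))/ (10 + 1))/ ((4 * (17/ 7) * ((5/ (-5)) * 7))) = -5/ 2431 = -0.00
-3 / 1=-3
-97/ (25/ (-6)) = 582/ 25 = 23.28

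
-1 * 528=-528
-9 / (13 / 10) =-90 / 13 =-6.92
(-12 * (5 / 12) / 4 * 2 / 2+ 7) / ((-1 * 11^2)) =-23 / 484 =-0.05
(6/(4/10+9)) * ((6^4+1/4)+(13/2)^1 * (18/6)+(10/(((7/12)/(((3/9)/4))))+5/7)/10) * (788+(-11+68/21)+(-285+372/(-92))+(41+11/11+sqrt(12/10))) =110541 * sqrt(30)/658+47446592255/105938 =448791.47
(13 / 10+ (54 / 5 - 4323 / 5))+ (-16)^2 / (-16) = -1737 / 2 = -868.50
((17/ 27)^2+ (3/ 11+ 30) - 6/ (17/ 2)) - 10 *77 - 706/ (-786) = -13199766733/ 17858313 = -739.14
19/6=3.17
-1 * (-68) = 68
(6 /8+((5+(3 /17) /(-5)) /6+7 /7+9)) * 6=11809 /170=69.46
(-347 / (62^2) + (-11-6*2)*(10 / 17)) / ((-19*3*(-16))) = -296673 / 19865792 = -0.01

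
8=8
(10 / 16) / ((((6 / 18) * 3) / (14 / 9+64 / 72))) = 55 / 36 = 1.53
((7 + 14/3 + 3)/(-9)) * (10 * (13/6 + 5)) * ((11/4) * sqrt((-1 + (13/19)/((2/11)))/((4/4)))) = -26015 * sqrt(3990)/3078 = -533.88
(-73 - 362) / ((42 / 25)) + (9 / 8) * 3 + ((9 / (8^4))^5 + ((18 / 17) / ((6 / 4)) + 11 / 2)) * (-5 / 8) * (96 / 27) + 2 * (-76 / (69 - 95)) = -1057426853848910264884303 / 4013031527160282611712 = -263.50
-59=-59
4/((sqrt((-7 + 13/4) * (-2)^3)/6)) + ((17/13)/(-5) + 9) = 4 * sqrt(30)/5 + 568/65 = 13.12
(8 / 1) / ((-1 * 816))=-1 / 102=-0.01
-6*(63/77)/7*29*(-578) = 905148/77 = 11755.17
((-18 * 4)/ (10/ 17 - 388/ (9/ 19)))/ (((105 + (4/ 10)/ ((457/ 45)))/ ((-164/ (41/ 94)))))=-315483552/ 1001934617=-0.31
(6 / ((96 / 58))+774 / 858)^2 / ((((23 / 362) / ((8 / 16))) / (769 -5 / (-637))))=124028.44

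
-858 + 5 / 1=-853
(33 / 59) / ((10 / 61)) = 2013 / 590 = 3.41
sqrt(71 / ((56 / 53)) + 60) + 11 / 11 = 1 + sqrt(99722) / 28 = 12.28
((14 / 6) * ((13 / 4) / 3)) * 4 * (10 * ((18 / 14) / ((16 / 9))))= 585 / 8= 73.12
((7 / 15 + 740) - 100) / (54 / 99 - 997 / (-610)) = 12892594 / 43881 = 293.81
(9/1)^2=81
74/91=0.81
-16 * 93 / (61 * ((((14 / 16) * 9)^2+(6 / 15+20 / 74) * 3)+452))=-17617920 / 372694933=-0.05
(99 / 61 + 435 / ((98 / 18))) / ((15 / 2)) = 162444 / 14945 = 10.87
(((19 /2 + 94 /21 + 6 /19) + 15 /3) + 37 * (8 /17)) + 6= 579319 /13566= 42.70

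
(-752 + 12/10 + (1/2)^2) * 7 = -5253.85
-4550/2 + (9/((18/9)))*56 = -2023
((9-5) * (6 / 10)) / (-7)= -12 / 35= -0.34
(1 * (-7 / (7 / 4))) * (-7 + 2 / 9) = 244 / 9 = 27.11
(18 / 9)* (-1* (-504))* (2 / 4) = 504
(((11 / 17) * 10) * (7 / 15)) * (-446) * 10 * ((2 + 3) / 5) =-686840 / 51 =-13467.45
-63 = -63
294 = 294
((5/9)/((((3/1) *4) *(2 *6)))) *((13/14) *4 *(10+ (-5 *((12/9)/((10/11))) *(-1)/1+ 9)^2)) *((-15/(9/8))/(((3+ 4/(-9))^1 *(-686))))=809575/26838378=0.03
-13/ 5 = -2.60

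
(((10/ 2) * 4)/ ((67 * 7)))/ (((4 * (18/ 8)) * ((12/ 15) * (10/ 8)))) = 20/ 4221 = 0.00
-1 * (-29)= 29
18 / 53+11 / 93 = 2257 / 4929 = 0.46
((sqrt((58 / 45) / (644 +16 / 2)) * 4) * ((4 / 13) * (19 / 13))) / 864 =19 * sqrt(47270) / 44626140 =0.00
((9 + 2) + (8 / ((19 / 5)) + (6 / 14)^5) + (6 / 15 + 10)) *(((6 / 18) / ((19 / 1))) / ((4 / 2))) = 18776558 / 91009905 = 0.21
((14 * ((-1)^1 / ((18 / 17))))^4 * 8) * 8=12834170944 / 6561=1956130.31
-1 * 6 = -6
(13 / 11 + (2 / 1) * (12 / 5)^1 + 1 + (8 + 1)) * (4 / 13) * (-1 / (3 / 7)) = -11.47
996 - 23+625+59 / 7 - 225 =9670 / 7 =1381.43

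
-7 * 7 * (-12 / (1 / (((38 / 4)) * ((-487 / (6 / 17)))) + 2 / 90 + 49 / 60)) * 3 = 49946213520 / 23750291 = 2102.97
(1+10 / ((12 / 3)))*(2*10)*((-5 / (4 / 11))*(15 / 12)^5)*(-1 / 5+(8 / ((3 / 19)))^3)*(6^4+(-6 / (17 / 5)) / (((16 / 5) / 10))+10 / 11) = -1855148408150515625 / 3760128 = -493373738380.85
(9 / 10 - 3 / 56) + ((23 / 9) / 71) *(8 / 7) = 0.89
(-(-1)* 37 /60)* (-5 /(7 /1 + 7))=-37 /168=-0.22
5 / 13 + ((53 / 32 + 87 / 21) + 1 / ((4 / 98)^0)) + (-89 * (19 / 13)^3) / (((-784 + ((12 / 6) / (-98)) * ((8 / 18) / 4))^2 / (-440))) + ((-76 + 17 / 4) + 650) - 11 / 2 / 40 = 585.50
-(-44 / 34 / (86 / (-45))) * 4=-1980 / 731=-2.71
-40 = -40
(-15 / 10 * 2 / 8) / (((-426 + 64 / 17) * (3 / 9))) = 153 / 57424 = 0.00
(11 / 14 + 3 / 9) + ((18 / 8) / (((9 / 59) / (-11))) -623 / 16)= -67223 / 336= -200.07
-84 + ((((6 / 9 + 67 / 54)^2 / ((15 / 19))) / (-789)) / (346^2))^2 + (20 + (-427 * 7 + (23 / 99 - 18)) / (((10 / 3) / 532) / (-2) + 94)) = -2703781893421959351997873765755031 / 28167928544407536762119078918400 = -95.99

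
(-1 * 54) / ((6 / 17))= -153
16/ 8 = 2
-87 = -87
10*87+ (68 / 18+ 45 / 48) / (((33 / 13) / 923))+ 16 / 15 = 61433149 / 23760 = 2585.57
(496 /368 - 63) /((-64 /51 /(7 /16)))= 253113 /11776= 21.49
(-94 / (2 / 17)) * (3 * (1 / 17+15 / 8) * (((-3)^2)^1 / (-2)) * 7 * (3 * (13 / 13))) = 7008687 / 16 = 438042.94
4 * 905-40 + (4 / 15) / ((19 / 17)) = 3580.24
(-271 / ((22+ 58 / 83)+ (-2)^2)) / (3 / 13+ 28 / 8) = -292409 / 107476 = -2.72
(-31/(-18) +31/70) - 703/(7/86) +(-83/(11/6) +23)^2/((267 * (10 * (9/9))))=-8634.51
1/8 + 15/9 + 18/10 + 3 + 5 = 1391/120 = 11.59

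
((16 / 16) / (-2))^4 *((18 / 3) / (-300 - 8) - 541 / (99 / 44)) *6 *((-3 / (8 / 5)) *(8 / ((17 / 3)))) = 4999245 / 20944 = 238.70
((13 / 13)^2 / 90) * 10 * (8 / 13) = 8 / 117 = 0.07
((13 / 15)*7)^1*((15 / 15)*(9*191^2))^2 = 3269931277977 / 5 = 653986255595.40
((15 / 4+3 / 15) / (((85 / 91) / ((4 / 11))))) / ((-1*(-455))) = 79 / 23375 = 0.00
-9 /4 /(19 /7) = -63 /76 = -0.83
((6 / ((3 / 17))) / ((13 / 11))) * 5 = 1870 / 13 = 143.85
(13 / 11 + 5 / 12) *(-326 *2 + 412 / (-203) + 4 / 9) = -62988775 / 60291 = -1044.75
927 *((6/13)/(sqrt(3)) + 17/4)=1854 *sqrt(3)/13 + 15759/4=4186.77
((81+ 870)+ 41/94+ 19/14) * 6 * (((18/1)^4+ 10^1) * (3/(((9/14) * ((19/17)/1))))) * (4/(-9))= -8951480950048/8037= -1113783868.36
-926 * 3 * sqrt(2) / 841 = -2778 * sqrt(2) / 841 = -4.67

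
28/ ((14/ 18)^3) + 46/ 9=28498/ 441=64.62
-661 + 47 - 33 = -647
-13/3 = -4.33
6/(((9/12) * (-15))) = -8/15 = -0.53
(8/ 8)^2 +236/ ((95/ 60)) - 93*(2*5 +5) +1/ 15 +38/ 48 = -2836523/ 2280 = -1244.09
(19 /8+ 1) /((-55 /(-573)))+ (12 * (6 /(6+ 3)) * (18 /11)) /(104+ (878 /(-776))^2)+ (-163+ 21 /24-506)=-61294798309 /96856815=-632.84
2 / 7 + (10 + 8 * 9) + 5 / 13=7523 / 91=82.67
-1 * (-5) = 5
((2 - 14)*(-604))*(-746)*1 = -5407008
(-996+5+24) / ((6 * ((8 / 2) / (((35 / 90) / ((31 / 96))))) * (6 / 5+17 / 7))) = -473830 / 35433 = -13.37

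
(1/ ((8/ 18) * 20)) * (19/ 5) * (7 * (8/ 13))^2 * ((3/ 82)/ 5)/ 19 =2646/ 866125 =0.00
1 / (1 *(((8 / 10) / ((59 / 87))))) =0.85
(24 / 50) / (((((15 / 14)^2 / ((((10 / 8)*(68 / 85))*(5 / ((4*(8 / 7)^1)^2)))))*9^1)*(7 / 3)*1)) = 0.00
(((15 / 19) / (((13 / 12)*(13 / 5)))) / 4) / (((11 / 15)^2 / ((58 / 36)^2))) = 525625 / 1554124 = 0.34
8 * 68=544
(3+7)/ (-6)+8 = 19/ 3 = 6.33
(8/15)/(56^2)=0.00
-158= -158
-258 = -258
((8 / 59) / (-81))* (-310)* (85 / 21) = 2.10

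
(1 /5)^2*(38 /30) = 19 /375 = 0.05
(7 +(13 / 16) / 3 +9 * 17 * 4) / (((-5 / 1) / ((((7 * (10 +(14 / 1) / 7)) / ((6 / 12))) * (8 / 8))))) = -41615 / 2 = -20807.50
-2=-2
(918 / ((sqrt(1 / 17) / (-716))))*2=-5420135.70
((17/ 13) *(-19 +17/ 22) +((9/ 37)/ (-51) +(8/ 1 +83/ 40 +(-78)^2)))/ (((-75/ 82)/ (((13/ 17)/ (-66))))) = 99493221909/ 1293853000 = 76.90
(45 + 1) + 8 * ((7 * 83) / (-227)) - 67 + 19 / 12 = -108667 / 2724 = -39.89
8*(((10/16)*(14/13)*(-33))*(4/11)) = -840/13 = -64.62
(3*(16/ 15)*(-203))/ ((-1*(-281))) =-3248/ 1405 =-2.31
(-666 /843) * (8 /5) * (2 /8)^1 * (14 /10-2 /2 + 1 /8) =-2331 /14050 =-0.17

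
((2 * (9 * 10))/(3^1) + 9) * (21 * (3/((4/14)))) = 30429/2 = 15214.50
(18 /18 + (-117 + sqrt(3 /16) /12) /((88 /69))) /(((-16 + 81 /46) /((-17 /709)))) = -624427 /4086676 + 8993 * sqrt(3) /326934080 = -0.15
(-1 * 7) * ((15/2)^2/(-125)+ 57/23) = -6531/460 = -14.20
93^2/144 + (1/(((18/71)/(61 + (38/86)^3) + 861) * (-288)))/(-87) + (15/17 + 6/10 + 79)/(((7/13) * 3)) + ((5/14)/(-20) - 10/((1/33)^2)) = -10780.13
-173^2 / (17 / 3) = -89787 / 17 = -5281.59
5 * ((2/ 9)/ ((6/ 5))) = 25/ 27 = 0.93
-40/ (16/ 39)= -195/ 2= -97.50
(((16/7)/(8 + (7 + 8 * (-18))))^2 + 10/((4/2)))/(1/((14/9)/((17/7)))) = 8154602/2546073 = 3.20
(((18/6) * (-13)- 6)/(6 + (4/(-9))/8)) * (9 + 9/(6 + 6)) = -15795/214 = -73.81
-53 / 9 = -5.89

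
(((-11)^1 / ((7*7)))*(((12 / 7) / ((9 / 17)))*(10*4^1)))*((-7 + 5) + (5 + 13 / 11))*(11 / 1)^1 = -1376320 / 1029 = -1337.53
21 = 21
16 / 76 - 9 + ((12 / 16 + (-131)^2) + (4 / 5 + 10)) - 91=6487649 / 380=17072.76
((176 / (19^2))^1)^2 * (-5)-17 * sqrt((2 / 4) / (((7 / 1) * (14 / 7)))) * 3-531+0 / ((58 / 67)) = -69355331 / 130321-51 * sqrt(7) / 14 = -541.83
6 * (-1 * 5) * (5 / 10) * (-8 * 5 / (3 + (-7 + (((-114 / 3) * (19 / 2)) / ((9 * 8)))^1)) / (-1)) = 43200 / 649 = 66.56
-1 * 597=-597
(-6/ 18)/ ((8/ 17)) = -17/ 24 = -0.71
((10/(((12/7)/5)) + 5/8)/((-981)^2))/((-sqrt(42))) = -715 * sqrt(42)/970059888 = -0.00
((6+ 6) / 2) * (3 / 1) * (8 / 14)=72 / 7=10.29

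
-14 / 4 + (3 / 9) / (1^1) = -19 / 6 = -3.17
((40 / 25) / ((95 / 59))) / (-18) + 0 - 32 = -137036 / 4275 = -32.06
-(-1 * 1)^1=1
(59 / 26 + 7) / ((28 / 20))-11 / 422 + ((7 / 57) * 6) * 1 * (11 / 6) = 7.95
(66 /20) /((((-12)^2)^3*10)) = 11 /99532800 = 0.00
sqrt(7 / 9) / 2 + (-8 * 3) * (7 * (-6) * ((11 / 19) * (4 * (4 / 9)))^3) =sqrt(7) / 6 + 610598912 / 555579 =1099.47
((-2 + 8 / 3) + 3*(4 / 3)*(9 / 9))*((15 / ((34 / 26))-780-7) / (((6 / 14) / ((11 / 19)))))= -14212352 / 2907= -4889.01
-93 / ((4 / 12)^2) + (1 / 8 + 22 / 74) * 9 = -246627 / 296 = -833.20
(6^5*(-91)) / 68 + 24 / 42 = -1238260 / 119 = -10405.55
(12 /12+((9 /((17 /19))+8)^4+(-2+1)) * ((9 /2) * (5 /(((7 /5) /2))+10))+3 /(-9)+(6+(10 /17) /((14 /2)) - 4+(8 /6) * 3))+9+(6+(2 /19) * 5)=273413033353265 /33324879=8204471.90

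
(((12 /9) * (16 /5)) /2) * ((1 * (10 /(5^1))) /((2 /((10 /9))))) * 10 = 640 /27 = 23.70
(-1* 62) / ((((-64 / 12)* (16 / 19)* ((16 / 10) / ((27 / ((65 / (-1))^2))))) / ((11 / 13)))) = 524799 / 11248640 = 0.05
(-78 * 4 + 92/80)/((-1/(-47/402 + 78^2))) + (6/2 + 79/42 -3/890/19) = 11998840749955/6344632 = 1891179.94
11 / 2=5.50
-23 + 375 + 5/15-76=829/3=276.33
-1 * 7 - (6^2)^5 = -60466183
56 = 56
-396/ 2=-198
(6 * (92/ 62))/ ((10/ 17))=2346/ 155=15.14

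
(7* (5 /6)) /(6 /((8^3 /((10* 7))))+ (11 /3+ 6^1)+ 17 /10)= 11200 /23399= 0.48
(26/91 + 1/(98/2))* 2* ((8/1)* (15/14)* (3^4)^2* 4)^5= 290420756304773155911401472000000/823543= 352647956821651274932094000.00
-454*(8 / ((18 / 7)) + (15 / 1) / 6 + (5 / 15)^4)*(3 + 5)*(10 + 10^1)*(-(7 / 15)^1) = 46322528 / 243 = 190627.69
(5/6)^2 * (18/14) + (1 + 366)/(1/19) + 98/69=6975.31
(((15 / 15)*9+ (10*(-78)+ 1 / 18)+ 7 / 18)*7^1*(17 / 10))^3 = -4496455165603877 / 5832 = -770997113443.74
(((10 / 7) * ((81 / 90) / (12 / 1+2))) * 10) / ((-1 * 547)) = -0.00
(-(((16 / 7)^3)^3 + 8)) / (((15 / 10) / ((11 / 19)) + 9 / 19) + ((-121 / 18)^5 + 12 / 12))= 27266167440208629504 / 218688970412286359951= 0.12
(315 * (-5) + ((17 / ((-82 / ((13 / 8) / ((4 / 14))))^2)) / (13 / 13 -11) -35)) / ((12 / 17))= -471134246009 / 206561280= -2280.84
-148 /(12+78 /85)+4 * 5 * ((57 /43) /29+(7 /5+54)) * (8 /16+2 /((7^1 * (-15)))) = 12504767014 /23961105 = 521.88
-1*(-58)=58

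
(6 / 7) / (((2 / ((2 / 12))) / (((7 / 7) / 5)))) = 1 / 70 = 0.01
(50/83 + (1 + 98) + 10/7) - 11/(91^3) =6319122534/62546393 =101.03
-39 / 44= -0.89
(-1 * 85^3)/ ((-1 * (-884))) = -36125/ 52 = -694.71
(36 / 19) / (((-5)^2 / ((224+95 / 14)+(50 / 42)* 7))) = 18.12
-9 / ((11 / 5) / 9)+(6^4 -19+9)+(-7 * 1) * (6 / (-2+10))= 54733 / 44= 1243.93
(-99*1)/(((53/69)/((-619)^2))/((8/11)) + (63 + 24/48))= -20938982328/13430559955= -1.56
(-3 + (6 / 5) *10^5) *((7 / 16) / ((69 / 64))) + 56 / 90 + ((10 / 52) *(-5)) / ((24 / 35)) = 10482769997 / 215280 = 48693.65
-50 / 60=-5 / 6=-0.83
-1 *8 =-8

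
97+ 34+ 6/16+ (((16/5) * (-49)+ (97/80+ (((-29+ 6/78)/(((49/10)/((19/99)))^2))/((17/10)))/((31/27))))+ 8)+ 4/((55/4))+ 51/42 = -7036336331993/477686249040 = -14.73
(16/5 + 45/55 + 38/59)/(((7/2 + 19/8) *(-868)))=-30258/33095755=-0.00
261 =261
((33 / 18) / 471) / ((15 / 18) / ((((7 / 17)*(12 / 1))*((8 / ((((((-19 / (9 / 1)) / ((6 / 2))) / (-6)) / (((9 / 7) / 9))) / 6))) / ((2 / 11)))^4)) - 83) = -147206993232645586944 / 3138961628968756530071897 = -0.00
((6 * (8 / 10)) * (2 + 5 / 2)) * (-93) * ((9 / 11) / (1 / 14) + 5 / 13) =-17004492 / 715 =-23782.51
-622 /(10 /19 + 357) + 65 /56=-220263 /380408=-0.58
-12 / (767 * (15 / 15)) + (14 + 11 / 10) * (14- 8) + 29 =458606 / 3835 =119.58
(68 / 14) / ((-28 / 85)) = -1445 / 98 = -14.74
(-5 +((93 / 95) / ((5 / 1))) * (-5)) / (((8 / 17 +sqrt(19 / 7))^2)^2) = -104864445470379896 / 61443999638086095 +7510214242641152 * sqrt(133) / 61443999638086095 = -0.30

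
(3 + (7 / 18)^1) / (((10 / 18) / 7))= 427 / 10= 42.70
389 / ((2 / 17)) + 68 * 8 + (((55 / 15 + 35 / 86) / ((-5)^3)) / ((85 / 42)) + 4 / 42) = 73887800381 / 19188750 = 3850.58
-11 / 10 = -1.10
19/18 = 1.06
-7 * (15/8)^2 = -1575/64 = -24.61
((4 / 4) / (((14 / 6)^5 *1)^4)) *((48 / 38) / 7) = 83682825624 / 10612371417582396133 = 0.00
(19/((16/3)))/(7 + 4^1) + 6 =1113/176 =6.32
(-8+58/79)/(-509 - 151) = 287/26070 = 0.01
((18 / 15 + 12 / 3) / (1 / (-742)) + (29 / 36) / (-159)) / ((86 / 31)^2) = -106120878433 / 211673520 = -501.34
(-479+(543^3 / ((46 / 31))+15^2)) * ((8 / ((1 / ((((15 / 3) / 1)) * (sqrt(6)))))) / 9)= 99263630660 * sqrt(6) / 207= 1174614710.79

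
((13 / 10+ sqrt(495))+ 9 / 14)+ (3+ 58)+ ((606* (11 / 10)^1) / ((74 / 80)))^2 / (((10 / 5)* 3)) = 3* sqrt(55)+ 4150334467 / 47915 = 86640.94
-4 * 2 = -8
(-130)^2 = 16900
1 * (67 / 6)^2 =4489 / 36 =124.69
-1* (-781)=781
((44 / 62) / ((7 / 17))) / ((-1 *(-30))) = 187 / 3255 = 0.06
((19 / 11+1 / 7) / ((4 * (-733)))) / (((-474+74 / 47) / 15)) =6345 / 313303991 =0.00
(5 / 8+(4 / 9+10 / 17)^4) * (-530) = -2047261944845 / 2191925124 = -934.00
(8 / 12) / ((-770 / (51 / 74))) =-17 / 28490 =-0.00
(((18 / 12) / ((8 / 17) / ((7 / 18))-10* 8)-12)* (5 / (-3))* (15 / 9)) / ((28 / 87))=54467075 / 525056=103.74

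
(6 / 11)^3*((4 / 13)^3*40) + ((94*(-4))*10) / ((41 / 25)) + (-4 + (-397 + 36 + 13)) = -317054942064 / 119892487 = -2644.49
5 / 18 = 0.28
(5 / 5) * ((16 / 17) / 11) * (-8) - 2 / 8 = -699 / 748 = -0.93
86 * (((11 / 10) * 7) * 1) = 3311 / 5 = 662.20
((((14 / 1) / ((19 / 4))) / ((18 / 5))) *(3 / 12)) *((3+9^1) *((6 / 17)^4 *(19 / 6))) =10080 / 83521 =0.12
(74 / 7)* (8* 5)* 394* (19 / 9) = 22158560 / 63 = 351723.17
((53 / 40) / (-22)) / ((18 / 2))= -53 / 7920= -0.01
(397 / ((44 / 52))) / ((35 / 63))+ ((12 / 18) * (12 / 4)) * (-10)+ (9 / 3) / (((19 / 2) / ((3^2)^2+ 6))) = 890341 / 1045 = 852.00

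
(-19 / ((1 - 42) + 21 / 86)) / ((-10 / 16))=-13072 / 17525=-0.75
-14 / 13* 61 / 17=-3.86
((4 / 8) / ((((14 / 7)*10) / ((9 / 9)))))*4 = 1 / 10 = 0.10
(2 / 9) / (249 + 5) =1 / 1143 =0.00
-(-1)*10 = 10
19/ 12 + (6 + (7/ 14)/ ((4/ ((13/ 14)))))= 7.70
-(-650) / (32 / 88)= 3575 / 2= 1787.50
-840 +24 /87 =-24352 /29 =-839.72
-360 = -360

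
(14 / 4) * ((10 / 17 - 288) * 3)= -51303 / 17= -3017.82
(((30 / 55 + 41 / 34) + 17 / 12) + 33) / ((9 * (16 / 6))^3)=0.00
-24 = -24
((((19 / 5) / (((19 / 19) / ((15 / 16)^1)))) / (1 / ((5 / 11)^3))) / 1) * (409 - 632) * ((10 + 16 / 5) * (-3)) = 2859975 / 968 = 2954.52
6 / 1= 6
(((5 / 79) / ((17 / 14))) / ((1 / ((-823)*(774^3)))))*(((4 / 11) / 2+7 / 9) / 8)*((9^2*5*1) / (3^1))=-4758232232832750 / 14773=-322089774103.62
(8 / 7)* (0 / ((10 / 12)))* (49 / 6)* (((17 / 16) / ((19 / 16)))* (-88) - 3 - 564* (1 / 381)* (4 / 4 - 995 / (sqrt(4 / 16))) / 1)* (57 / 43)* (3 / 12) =0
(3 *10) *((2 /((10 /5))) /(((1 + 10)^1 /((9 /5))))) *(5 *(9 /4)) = 1215 /22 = 55.23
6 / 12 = 0.50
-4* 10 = -40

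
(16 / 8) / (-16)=-1 / 8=-0.12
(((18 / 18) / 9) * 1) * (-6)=-2 / 3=-0.67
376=376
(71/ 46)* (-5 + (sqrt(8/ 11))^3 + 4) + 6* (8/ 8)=568* sqrt(22)/ 2783 + 205/ 46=5.41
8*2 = 16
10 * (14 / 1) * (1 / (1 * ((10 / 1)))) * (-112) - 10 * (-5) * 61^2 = 184482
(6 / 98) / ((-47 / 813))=-2439 / 2303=-1.06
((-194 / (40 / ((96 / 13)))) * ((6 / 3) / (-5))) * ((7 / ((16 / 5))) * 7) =14259 / 65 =219.37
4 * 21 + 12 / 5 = 432 / 5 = 86.40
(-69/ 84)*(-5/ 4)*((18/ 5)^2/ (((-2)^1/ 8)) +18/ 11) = -158769/ 3080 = -51.55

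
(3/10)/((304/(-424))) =-159/380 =-0.42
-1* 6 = -6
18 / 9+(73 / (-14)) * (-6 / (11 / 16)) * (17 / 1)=59722 / 77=775.61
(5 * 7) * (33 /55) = 21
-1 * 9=-9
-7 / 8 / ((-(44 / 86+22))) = 301 / 7744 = 0.04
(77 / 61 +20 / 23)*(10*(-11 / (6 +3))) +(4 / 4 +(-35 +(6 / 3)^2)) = -235940 / 4209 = -56.06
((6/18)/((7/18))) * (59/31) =354/217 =1.63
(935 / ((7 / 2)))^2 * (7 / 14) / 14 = 874225 / 343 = 2548.76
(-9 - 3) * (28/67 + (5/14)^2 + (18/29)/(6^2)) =-642879/95207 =-6.75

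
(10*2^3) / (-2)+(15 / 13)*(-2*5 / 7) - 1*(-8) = -3062 / 91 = -33.65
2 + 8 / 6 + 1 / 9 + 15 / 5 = 58 / 9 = 6.44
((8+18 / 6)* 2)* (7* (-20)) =-3080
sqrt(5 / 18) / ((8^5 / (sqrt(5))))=0.00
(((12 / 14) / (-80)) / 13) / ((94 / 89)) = -267 / 342160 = -0.00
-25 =-25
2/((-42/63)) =-3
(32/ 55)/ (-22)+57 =34469/ 605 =56.97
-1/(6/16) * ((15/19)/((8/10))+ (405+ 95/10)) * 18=-378924/19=-19943.37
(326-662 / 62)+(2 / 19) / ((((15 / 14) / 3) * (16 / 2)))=1857467 / 5890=315.36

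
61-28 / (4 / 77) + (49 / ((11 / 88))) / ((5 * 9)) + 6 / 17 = -358736 / 765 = -468.94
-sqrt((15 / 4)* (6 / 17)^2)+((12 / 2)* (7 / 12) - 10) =-13 / 2 - 3* sqrt(15) / 17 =-7.18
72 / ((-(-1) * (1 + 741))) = 36 / 371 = 0.10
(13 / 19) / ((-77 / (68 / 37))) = -884 / 54131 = -0.02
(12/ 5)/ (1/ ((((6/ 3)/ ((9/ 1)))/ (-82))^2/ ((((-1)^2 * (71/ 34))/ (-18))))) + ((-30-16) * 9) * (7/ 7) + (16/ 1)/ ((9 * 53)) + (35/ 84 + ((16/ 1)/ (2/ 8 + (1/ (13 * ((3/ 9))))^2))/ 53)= -469738022471/ 1138608540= -412.55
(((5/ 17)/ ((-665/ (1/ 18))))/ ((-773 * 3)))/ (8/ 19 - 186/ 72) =-2/ 408146319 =-0.00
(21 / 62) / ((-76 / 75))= -1575 / 4712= -0.33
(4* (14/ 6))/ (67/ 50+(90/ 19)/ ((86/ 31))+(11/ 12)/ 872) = 3.06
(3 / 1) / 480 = 1 / 160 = 0.01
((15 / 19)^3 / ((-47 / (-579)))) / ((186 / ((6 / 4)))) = 1954125 / 39974252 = 0.05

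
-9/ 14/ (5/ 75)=-135/ 14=-9.64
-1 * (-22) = 22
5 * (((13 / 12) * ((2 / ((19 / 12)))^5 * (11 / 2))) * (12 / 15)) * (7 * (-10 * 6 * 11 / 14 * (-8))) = 501008302080 / 2476099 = 202337.75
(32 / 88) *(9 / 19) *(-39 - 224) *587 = -5557716 / 209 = -26591.94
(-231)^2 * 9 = 480249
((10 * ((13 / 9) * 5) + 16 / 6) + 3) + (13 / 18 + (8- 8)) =1415 / 18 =78.61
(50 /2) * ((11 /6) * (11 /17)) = 3025 /102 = 29.66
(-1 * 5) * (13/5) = -13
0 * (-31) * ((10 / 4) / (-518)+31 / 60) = 0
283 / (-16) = -283 / 16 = -17.69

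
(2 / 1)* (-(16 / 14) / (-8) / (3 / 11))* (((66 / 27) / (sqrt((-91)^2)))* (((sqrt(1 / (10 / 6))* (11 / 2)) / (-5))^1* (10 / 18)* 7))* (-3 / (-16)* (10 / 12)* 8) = -1331* sqrt(15) / 44226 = -0.12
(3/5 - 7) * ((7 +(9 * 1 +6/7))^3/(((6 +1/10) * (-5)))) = 105154048/104615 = 1005.15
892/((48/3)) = 223/4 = 55.75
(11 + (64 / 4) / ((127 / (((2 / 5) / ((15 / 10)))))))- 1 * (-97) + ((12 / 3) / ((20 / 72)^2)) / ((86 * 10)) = 221362744 / 2047875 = 108.09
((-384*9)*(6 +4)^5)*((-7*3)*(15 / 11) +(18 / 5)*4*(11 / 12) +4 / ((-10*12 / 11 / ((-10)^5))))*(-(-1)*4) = -557333268480000 / 11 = -50666660770909.09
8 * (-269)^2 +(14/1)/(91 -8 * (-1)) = 57309926/99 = 578888.14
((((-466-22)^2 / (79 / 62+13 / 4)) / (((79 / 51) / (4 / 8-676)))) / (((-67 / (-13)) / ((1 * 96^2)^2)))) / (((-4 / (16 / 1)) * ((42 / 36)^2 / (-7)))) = -453084723084502499328 / 58223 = -7781885562140434.18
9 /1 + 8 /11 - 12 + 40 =415 /11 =37.73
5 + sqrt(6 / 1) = sqrt(6) + 5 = 7.45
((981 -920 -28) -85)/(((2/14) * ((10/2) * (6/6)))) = -364/5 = -72.80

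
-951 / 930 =-317 / 310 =-1.02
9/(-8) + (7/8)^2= -23/64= -0.36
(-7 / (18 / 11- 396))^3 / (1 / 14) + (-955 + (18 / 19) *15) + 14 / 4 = -726885409837417 / 775518653484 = -937.29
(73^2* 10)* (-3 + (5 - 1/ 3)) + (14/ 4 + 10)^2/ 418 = 445506587/ 5016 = 88817.10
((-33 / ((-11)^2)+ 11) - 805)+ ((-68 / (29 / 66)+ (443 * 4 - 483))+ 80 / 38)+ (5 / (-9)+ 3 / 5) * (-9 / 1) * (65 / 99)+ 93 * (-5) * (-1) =44010749 / 54549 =806.81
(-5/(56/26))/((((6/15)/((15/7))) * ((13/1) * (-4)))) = 375/1568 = 0.24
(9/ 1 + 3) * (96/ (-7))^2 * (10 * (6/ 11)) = 6635520/ 539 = 12310.80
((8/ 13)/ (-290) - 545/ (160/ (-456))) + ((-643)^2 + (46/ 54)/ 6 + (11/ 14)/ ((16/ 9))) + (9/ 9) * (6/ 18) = 14193705852719/ 34201440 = 415003.17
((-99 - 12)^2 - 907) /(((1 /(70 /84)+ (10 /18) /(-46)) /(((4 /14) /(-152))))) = -5906745 /327047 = -18.06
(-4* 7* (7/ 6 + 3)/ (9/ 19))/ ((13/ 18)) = -341.03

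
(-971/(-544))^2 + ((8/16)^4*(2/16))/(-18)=8484413/2663424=3.19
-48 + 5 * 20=52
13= 13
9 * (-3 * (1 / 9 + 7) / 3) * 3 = -192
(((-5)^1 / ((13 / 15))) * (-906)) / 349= 67950 / 4537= 14.98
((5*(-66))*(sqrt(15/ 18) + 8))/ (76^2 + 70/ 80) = -1408/ 3081 - 88*sqrt(30)/ 9243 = -0.51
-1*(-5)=5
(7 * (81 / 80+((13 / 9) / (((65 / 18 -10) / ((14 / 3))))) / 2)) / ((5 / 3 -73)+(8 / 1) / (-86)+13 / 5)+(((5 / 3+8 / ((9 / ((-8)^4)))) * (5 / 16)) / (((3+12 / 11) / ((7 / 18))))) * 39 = 33505802650915 / 7939599264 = 4220.09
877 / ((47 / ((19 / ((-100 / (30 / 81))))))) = -16663 / 12690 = -1.31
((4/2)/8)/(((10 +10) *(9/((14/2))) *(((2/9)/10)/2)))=0.88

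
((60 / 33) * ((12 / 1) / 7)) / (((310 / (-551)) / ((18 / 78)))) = -39672 / 31031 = -1.28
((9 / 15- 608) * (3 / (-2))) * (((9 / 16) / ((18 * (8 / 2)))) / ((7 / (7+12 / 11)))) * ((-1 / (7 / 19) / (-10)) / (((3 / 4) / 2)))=5135567 / 862400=5.95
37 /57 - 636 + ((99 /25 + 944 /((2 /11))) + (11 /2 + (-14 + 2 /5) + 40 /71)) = 921314221 /202350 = 4553.07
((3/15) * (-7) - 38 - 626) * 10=-6654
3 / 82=0.04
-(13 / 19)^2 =-169 / 361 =-0.47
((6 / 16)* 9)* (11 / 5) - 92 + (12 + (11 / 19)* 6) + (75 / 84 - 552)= -3299509 / 5320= -620.21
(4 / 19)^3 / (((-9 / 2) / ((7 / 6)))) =-448 / 185193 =-0.00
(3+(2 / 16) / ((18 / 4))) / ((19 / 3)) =109 / 228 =0.48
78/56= 39/28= 1.39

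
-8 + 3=-5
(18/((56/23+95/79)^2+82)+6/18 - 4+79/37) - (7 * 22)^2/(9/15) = -1379468571114748/34898508669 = -39528.01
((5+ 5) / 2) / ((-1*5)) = -1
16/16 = 1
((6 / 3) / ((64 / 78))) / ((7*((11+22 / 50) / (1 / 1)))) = 75 / 2464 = 0.03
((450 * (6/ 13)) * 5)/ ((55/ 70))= 189000/ 143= 1321.68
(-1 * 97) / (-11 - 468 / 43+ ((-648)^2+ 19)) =-4171 / 18055748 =-0.00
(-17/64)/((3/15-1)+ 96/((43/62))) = -3655/1893632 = -0.00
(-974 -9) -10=-993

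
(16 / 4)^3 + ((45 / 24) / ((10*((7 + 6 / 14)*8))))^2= 2835349945 / 44302336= 64.00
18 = 18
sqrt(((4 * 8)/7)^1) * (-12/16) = -3 * sqrt(14)/7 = -1.60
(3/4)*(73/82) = 219/328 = 0.67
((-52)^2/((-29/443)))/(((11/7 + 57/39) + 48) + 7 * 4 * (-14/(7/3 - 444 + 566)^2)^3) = -73391337987922013828132/90674090541377619093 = -809.40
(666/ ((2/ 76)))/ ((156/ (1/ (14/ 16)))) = 16872/ 91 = 185.41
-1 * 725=-725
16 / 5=3.20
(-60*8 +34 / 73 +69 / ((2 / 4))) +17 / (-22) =-549745 / 1606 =-342.31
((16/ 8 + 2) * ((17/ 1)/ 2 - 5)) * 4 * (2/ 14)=8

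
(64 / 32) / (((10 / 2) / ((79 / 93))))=158 / 465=0.34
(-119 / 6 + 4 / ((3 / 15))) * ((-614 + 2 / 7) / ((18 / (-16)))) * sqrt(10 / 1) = 5728 * sqrt(10) / 63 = 287.52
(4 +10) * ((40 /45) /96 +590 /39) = 148771 /702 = 211.92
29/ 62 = 0.47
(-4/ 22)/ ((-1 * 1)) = 2/ 11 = 0.18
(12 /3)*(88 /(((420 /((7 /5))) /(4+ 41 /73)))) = 9768 /1825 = 5.35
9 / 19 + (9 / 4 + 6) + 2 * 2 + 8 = 1575 / 76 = 20.72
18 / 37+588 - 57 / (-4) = 89205 / 148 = 602.74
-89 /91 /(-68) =89 /6188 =0.01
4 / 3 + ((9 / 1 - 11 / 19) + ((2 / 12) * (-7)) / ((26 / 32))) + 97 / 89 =620473 / 65949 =9.41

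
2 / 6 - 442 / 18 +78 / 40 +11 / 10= -3811 / 180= -21.17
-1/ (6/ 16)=-8/ 3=-2.67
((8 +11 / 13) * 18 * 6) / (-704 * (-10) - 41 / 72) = 894240 / 6588907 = 0.14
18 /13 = 1.38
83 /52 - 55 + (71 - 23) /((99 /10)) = -48.56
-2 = -2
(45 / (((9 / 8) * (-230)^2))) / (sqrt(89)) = 0.00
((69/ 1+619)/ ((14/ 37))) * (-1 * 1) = -12728/ 7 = -1818.29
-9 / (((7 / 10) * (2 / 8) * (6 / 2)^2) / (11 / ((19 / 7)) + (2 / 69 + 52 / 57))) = -261880 / 9177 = -28.54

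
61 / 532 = 0.11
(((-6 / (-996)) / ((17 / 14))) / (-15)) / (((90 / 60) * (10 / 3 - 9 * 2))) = 7 / 465630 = 0.00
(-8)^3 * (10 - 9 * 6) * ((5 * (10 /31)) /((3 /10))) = 11264000 /93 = 121118.28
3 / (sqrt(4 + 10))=3*sqrt(14) / 14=0.80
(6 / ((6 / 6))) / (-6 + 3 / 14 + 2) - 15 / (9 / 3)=-349 / 53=-6.58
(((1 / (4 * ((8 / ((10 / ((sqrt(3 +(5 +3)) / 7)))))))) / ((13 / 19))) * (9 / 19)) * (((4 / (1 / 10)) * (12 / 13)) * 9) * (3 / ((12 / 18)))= 382725 * sqrt(11) / 1859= 682.82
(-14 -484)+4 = -494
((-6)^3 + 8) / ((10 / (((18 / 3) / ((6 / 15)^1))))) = -312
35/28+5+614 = 620.25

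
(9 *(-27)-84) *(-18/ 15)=1962/ 5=392.40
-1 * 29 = -29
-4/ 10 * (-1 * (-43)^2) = 739.60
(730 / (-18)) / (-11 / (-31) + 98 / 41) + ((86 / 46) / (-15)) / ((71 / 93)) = -3829723508 / 256389165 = -14.94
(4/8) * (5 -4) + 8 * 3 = 49/2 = 24.50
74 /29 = 2.55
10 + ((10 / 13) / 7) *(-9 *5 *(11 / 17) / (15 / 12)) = 11510 / 1547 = 7.44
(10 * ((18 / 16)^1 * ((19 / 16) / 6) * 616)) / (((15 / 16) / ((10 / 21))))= 2090 / 3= 696.67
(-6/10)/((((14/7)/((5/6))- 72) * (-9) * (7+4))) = -1/11484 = -0.00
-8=-8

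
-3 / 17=-0.18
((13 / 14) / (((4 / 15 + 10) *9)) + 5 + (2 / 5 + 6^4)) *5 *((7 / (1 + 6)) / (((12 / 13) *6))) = 547138813 / 465696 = 1174.88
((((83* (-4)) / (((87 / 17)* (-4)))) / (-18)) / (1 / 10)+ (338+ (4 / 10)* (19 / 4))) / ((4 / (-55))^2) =1567474535 / 25056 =62558.85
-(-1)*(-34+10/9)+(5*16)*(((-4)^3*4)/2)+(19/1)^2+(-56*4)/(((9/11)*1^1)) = -30557/3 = -10185.67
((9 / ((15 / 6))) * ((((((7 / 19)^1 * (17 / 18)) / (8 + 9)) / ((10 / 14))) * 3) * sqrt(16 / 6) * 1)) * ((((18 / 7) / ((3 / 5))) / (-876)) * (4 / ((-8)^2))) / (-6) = 7 * sqrt(6) / 665760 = 0.00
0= 0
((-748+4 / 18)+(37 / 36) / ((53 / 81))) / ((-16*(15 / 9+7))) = 1423763 / 264576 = 5.38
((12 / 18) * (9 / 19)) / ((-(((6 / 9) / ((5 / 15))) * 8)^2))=-3 / 2432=-0.00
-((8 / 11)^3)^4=-68719476736 / 3138428376721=-0.02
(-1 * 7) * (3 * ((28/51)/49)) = -4/17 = -0.24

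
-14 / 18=-7 / 9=-0.78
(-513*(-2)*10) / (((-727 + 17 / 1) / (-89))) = 91314 / 71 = 1286.11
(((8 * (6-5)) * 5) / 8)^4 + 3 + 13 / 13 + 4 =633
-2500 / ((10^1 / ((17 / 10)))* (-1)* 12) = 425 / 12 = 35.42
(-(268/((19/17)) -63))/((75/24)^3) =-5.79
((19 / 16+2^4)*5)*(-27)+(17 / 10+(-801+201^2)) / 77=-11124989 / 6160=-1806.00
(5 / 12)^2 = 25 / 144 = 0.17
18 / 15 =6 / 5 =1.20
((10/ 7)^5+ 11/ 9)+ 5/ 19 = 21368978/ 2873997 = 7.44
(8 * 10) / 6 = 40 / 3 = 13.33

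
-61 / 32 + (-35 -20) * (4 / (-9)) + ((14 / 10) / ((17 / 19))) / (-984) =22619539 / 1003680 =22.54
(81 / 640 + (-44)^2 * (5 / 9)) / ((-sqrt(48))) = -6195929 * sqrt(3) / 69120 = -155.26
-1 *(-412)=412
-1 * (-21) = 21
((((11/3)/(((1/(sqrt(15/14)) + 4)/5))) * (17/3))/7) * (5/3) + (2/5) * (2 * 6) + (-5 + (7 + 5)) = 653771/35595-4675 * sqrt(210)/42714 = 16.78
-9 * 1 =-9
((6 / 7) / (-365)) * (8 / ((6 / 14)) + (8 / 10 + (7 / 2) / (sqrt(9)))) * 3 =-0.15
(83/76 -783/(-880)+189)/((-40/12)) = -57.29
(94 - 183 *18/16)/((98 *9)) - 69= -487759/7056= -69.13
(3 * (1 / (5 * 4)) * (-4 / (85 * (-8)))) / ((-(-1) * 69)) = 1 / 78200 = 0.00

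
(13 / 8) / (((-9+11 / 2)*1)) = -13 / 28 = -0.46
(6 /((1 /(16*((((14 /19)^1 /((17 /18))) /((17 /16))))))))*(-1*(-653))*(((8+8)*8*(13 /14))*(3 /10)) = 45063143424 /27455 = 1641345.60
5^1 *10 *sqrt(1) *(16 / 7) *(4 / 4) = 800 / 7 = 114.29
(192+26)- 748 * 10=-7262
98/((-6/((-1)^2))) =-49/3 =-16.33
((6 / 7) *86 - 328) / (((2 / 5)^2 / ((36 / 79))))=-400500 / 553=-724.23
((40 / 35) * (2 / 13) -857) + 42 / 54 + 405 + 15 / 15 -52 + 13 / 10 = -4101113 / 8190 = -500.75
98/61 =1.61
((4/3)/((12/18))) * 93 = 186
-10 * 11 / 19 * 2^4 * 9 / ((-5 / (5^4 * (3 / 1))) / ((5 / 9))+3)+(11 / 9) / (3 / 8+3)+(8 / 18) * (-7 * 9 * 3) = -21726278 / 60021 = -361.98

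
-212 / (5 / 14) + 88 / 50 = -14796 / 25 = -591.84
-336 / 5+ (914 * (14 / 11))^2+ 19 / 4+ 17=3274642331 / 2420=1353157.99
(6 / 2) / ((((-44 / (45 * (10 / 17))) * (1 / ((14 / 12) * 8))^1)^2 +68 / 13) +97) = 42997500 / 1465677097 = 0.03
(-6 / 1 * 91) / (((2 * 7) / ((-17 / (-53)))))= -663 / 53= -12.51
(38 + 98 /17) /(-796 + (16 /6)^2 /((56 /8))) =-11718 /212857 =-0.06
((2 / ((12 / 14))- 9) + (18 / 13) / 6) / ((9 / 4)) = -1004 / 351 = -2.86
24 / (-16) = -3 / 2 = -1.50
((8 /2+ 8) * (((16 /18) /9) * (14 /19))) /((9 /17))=7616 /4617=1.65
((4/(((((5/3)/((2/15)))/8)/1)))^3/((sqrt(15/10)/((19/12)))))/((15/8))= 11.57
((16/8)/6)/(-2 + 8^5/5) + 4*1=393101/98274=4.00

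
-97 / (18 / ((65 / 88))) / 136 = -6305 / 215424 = -0.03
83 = 83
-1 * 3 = -3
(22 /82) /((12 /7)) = 77 /492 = 0.16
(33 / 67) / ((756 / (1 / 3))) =0.00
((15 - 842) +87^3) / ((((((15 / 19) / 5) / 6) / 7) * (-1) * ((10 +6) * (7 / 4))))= -6247922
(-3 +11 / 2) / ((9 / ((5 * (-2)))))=-25 / 9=-2.78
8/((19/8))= 64/19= 3.37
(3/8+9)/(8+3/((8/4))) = 75/76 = 0.99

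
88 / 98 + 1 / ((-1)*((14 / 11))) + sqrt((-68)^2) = 6675 / 98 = 68.11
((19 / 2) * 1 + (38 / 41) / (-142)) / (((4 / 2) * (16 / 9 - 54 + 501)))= 497439 / 47030116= 0.01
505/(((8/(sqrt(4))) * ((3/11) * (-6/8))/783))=-483285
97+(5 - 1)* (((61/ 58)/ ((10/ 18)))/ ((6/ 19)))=17542/ 145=120.98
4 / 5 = 0.80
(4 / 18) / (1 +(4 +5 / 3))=1 / 30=0.03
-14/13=-1.08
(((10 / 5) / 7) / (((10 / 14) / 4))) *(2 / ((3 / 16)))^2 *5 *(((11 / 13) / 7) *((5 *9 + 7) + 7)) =5316608 / 819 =6491.58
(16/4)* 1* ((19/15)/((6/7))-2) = -94/45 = -2.09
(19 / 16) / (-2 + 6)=19 / 64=0.30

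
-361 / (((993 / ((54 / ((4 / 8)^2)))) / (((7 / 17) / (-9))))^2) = -1132096 / 31663129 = -0.04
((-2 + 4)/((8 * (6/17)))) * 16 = 34/3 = 11.33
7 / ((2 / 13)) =91 / 2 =45.50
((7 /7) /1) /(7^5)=0.00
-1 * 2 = -2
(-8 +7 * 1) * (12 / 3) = -4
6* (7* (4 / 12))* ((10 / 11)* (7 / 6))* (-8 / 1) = -3920 / 33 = -118.79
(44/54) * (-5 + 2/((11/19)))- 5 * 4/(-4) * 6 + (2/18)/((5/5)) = 779/27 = 28.85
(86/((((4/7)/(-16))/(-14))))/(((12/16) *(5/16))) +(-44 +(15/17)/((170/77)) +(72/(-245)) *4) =61087618769/424830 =143793.09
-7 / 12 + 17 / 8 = 37 / 24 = 1.54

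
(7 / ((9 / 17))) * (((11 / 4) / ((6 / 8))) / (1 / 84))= 36652 / 9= 4072.44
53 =53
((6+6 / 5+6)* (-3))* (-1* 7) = 1386 / 5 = 277.20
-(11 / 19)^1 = -11 / 19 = -0.58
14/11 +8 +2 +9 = 223/11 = 20.27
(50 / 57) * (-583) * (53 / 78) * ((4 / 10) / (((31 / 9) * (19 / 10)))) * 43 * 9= -1195791300 / 145483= -8219.46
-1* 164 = -164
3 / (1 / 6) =18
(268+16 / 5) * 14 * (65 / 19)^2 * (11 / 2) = 88228140 / 361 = 244399.28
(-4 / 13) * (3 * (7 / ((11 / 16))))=-9.40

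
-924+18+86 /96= -43445 /48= -905.10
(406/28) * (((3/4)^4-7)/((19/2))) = -10.20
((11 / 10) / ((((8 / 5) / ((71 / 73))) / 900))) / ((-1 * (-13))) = 175725 / 3796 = 46.29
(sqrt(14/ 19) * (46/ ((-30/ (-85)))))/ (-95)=-391 * sqrt(266)/ 5415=-1.18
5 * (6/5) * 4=24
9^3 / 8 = 729 / 8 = 91.12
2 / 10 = 1 / 5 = 0.20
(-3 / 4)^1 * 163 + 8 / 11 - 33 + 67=-3851 / 44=-87.52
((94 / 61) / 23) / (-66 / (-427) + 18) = 329 / 89148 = 0.00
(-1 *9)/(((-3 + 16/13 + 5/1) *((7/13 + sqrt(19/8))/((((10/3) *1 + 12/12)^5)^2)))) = 93192340489924/55486377 - 302875106592253 *sqrt(38)/388404639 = -3127411.58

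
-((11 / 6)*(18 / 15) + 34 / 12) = -151 / 30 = -5.03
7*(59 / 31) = 413 / 31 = 13.32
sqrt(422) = 20.54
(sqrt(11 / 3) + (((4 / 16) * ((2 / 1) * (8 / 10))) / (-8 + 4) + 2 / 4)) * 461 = 922 / 5 + 461 * sqrt(33) / 3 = 1067.15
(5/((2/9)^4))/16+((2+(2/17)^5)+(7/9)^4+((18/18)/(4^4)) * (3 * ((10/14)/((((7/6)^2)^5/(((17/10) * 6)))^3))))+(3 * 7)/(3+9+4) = 1240829212127468664596230908796691650563131/9406625608199848062007166304263643590400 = 131.91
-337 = -337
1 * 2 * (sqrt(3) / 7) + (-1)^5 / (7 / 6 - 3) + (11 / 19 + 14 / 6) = 2 * sqrt(3) / 7 + 2168 / 627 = 3.95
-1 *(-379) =379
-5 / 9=-0.56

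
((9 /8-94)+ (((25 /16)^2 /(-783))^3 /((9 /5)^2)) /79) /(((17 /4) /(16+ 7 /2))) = -3660248320050546233477 /8589463566384365568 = -426.13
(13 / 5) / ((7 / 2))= 26 / 35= 0.74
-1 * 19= -19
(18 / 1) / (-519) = -6 / 173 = -0.03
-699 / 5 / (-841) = 699 / 4205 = 0.17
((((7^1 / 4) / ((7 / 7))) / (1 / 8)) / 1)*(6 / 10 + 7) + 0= 532 / 5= 106.40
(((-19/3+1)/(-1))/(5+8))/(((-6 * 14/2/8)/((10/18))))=-0.04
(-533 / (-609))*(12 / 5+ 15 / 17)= 49569 / 17255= 2.87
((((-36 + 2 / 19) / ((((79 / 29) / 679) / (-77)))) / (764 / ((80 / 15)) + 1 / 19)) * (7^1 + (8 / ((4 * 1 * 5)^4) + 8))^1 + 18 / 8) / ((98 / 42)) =30905.62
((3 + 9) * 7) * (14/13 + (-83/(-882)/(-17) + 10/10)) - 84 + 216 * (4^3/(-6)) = -10275190/4641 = -2214.00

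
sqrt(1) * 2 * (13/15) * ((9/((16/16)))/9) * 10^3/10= 520/3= 173.33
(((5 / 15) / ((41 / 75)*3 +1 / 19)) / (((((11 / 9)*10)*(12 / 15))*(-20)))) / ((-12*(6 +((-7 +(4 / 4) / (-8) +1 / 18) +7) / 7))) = 1995 / 142400192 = 0.00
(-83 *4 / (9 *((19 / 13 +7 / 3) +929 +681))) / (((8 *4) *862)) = -1079 / 1302061344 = -0.00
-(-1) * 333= 333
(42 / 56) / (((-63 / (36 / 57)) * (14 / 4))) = -0.00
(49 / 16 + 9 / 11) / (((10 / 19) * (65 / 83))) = 1077091 / 114400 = 9.42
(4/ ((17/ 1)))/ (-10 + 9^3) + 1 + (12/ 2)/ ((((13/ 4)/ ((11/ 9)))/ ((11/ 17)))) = 1172845/ 476697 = 2.46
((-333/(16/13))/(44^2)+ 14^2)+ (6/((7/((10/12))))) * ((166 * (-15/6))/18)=350081321/1951488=179.39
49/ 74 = 0.66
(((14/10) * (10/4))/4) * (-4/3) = -7/6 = -1.17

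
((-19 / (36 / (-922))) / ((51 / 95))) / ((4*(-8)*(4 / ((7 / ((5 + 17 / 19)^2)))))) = -300389905 / 210567168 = -1.43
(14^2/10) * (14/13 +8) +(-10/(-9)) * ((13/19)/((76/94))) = 37770011/211185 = 178.85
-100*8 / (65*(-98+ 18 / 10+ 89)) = 200 / 117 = 1.71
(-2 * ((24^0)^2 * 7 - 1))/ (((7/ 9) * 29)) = -108/ 203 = -0.53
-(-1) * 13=13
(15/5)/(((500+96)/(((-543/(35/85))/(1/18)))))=-249237/2086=-119.48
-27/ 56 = -0.48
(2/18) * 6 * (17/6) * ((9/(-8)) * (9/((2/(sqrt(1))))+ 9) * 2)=-459/8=-57.38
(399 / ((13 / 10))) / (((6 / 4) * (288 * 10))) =133 / 1872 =0.07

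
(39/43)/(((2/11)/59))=25311/86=294.31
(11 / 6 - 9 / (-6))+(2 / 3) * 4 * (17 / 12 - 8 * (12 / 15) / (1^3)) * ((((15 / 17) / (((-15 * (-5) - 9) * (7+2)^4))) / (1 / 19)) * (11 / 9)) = 30109309 / 9034497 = 3.33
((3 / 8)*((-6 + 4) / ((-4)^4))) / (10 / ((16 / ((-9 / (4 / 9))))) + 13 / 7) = 21 / 77408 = 0.00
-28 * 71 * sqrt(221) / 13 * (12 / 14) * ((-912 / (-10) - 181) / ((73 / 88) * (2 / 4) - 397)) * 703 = -94663797888 * sqrt(221) / 4536935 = -310182.65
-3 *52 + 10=-146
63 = 63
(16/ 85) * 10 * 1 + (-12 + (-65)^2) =71653/ 17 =4214.88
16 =16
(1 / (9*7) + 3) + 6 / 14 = 31 / 9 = 3.44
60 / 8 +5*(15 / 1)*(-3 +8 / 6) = -235 / 2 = -117.50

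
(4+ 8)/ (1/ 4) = 48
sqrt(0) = 0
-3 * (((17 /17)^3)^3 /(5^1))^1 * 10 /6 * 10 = -10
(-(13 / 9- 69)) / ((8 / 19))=1444 / 9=160.44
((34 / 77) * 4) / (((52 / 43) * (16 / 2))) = 731 / 4004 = 0.18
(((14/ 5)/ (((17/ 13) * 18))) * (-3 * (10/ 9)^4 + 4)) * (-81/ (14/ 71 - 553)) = -1155596/ 115812585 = -0.01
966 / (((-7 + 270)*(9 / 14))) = 5.71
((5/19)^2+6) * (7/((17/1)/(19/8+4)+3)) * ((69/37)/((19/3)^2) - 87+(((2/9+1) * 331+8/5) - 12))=2831952495463/1229578635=2303.19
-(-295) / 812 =295 / 812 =0.36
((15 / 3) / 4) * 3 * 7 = 105 / 4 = 26.25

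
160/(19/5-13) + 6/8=-1531/92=-16.64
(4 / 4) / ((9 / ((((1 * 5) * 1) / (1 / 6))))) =10 / 3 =3.33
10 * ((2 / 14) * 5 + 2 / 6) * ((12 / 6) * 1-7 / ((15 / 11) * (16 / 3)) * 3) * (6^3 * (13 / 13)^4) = -14058 / 7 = -2008.29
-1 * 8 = -8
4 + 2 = 6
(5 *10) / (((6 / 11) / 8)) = 2200 / 3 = 733.33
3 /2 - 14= -25 /2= -12.50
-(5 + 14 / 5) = -39 / 5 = -7.80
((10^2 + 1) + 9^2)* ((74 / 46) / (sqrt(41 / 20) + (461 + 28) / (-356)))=837344040 / 339871 + 60960016* sqrt(205) / 339871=5031.79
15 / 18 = 5 / 6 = 0.83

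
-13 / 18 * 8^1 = -52 / 9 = -5.78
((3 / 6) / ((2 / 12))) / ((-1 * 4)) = -3 / 4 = -0.75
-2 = -2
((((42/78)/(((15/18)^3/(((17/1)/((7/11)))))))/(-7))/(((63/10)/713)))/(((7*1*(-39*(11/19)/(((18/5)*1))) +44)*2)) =-33163056/15925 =-2082.45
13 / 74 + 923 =68315 / 74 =923.18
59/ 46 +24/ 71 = 5293/ 3266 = 1.62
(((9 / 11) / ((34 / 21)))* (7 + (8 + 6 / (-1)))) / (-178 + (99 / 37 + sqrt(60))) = -408272319 / 15707636846 - 2328669* sqrt(15) / 7853818423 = -0.03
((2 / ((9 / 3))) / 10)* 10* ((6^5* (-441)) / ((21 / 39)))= -4245696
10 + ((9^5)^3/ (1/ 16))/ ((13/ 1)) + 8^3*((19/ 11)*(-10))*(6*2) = 36236839233483974/ 143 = 253404470164223.59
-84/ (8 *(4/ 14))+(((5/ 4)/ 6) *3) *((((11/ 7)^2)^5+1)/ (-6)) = -46.42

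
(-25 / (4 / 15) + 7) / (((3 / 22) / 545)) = -2080265 / 6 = -346710.83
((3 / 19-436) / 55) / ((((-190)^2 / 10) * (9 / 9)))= -8281 / 3772450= -0.00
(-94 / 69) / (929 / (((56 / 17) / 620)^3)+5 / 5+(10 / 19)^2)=-93114896 / 423363941093204271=-0.00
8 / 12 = 2 / 3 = 0.67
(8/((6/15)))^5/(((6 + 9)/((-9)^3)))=-155520000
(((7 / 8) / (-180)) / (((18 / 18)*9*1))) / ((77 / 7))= -7 / 142560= -0.00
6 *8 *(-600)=-28800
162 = 162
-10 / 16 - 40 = -325 / 8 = -40.62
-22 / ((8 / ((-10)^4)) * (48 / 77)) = -44114.58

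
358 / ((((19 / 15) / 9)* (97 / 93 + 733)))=2247345 / 648527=3.47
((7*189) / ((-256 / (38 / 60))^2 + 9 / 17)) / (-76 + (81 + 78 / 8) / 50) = -0.00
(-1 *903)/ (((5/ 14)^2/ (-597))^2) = -12363702754032/ 625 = -19781924406.45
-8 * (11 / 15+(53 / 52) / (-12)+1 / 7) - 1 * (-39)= 89189 / 2730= 32.67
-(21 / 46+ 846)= -38937 / 46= -846.46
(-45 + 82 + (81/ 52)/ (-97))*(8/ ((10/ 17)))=502.98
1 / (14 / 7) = 1 / 2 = 0.50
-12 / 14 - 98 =-692 / 7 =-98.86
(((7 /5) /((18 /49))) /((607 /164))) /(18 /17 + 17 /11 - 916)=-5259562 /4665538575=-0.00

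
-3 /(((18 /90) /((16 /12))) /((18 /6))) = -60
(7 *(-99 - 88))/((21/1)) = -187/3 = -62.33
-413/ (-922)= 413/ 922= 0.45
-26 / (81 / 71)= -1846 / 81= -22.79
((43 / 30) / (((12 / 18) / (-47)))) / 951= -2021 / 19020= -0.11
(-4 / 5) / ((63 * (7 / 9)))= -4 / 245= -0.02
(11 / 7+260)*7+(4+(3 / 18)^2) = 1835.03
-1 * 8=-8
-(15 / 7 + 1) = -22 / 7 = -3.14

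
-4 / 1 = -4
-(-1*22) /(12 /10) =55 /3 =18.33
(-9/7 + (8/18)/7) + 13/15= -16/45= -0.36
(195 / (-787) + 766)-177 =463348 / 787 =588.75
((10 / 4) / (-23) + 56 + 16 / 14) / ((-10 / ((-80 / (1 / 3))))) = 220380 / 161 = 1368.82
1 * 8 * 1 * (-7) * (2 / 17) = -112 / 17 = -6.59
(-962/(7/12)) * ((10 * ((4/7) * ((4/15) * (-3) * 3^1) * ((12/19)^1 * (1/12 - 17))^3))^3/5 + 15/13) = -17431719880244006342686234104/11294069422265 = -1543440121403832.71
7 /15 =0.47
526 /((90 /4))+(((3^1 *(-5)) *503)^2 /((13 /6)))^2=5249911604068190288 /7605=690323682323233.44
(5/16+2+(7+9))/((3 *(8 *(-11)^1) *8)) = -293/33792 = -0.01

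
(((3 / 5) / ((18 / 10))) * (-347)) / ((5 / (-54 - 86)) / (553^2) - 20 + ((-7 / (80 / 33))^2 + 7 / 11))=52293828294400 / 4984934152281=10.49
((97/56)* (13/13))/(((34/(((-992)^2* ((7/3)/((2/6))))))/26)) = 155113088/17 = 9124299.29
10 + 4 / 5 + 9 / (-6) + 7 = 163 / 10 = 16.30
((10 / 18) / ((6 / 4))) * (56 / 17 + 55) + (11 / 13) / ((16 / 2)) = 1035689 / 47736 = 21.70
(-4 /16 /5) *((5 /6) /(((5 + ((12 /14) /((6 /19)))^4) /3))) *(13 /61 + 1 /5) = -16807 /19293080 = -0.00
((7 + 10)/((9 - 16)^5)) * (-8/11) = 136/184877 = 0.00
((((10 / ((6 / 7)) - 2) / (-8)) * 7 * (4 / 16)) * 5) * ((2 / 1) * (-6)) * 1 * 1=1015 / 8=126.88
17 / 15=1.13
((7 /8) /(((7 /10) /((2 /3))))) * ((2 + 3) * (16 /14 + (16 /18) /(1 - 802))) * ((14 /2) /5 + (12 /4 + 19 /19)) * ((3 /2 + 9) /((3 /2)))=144040 /801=179.83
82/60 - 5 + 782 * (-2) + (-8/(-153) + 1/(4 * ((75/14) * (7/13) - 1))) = -58755803/37485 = -1567.45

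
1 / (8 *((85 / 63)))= 63 / 680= 0.09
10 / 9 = 1.11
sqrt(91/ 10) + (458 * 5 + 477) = sqrt(910)/ 10 + 2767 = 2770.02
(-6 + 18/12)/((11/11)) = -9/2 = -4.50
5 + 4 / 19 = 99 / 19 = 5.21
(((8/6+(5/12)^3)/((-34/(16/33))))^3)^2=205383281659753768921/3165918090184044673499012530176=0.00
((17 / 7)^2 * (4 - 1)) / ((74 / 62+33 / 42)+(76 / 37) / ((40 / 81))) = 4972245 / 1725073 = 2.88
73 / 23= 3.17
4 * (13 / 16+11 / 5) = 241 / 20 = 12.05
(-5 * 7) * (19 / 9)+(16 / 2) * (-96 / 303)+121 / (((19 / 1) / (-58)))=-7699273 / 17271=-445.79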